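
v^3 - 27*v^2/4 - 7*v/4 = v*(v - 7)*(v + 1/4)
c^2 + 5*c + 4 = (c + 1)*(c + 4)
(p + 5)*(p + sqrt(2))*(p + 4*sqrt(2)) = p^3 + 5*p^2 + 5*sqrt(2)*p^2 + 8*p + 25*sqrt(2)*p + 40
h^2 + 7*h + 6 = (h + 1)*(h + 6)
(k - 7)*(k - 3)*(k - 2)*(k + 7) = k^4 - 5*k^3 - 43*k^2 + 245*k - 294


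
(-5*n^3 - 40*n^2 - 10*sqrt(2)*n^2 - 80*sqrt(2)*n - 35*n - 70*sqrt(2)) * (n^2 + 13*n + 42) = -5*n^5 - 105*n^4 - 10*sqrt(2)*n^4 - 765*n^3 - 210*sqrt(2)*n^3 - 1530*sqrt(2)*n^2 - 2135*n^2 - 4270*sqrt(2)*n - 1470*n - 2940*sqrt(2)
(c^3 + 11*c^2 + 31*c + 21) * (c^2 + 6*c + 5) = c^5 + 17*c^4 + 102*c^3 + 262*c^2 + 281*c + 105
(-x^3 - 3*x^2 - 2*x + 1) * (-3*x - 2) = 3*x^4 + 11*x^3 + 12*x^2 + x - 2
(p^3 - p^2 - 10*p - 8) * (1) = p^3 - p^2 - 10*p - 8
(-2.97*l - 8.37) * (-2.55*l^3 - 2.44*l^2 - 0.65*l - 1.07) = 7.5735*l^4 + 28.5903*l^3 + 22.3533*l^2 + 8.6184*l + 8.9559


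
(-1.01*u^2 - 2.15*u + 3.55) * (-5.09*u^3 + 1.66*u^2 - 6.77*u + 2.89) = 5.1409*u^5 + 9.2669*u^4 - 14.8008*u^3 + 17.5296*u^2 - 30.247*u + 10.2595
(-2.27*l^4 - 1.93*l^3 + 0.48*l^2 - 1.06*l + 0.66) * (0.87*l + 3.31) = -1.9749*l^5 - 9.1928*l^4 - 5.9707*l^3 + 0.6666*l^2 - 2.9344*l + 2.1846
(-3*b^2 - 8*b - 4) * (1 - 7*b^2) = 21*b^4 + 56*b^3 + 25*b^2 - 8*b - 4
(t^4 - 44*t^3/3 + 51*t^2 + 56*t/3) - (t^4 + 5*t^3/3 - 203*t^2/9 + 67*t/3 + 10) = -49*t^3/3 + 662*t^2/9 - 11*t/3 - 10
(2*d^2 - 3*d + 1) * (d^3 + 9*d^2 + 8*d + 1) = 2*d^5 + 15*d^4 - 10*d^3 - 13*d^2 + 5*d + 1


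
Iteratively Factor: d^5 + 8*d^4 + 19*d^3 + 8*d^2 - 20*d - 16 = (d + 2)*(d^4 + 6*d^3 + 7*d^2 - 6*d - 8) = (d + 2)*(d + 4)*(d^3 + 2*d^2 - d - 2) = (d + 1)*(d + 2)*(d + 4)*(d^2 + d - 2) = (d + 1)*(d + 2)^2*(d + 4)*(d - 1)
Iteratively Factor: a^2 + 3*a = (a)*(a + 3)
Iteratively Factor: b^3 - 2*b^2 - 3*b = (b)*(b^2 - 2*b - 3) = b*(b + 1)*(b - 3)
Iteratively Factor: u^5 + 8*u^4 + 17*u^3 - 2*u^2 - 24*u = (u)*(u^4 + 8*u^3 + 17*u^2 - 2*u - 24) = u*(u + 3)*(u^3 + 5*u^2 + 2*u - 8) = u*(u - 1)*(u + 3)*(u^2 + 6*u + 8) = u*(u - 1)*(u + 2)*(u + 3)*(u + 4)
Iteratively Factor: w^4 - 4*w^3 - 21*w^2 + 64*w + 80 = (w + 1)*(w^3 - 5*w^2 - 16*w + 80) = (w - 5)*(w + 1)*(w^2 - 16) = (w - 5)*(w + 1)*(w + 4)*(w - 4)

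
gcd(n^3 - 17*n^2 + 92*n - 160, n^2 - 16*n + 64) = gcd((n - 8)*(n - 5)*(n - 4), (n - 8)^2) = n - 8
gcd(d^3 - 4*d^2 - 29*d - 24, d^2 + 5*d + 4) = d + 1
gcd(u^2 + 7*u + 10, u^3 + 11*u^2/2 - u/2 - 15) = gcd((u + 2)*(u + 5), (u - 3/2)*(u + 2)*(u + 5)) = u^2 + 7*u + 10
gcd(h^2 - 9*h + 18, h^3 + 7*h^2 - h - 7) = 1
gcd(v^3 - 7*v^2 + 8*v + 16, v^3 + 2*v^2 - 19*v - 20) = v^2 - 3*v - 4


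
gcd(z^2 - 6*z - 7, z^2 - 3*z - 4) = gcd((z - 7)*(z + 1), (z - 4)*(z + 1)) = z + 1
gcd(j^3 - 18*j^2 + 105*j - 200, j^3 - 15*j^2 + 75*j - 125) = j^2 - 10*j + 25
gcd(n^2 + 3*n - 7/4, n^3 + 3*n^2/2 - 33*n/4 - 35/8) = n + 7/2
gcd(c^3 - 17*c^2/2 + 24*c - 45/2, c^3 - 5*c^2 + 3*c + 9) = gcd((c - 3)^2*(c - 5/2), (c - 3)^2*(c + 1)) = c^2 - 6*c + 9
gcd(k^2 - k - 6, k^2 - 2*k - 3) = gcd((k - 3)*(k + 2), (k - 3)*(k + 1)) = k - 3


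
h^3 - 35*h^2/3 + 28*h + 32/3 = (h - 8)*(h - 4)*(h + 1/3)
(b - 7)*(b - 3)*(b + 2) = b^3 - 8*b^2 + b + 42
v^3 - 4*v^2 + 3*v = v*(v - 3)*(v - 1)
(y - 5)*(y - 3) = y^2 - 8*y + 15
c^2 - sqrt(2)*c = c*(c - sqrt(2))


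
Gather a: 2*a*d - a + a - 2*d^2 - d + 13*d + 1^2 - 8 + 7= 2*a*d - 2*d^2 + 12*d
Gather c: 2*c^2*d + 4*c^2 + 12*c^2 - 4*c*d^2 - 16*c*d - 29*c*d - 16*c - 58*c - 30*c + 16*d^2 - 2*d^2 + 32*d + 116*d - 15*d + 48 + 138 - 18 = c^2*(2*d + 16) + c*(-4*d^2 - 45*d - 104) + 14*d^2 + 133*d + 168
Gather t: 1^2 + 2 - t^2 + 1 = 4 - t^2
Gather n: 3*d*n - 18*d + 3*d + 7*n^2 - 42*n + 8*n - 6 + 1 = -15*d + 7*n^2 + n*(3*d - 34) - 5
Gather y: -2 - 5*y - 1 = -5*y - 3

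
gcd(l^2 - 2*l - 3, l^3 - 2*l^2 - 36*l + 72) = 1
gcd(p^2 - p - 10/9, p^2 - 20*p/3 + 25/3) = p - 5/3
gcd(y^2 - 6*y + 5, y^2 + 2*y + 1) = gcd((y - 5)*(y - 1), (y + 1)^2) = 1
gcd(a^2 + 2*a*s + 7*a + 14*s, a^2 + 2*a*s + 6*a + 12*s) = a + 2*s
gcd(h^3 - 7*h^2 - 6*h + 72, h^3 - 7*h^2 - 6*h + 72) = h^3 - 7*h^2 - 6*h + 72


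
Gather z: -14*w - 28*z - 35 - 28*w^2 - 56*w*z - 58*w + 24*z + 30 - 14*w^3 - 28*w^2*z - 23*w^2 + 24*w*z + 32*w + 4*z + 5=-14*w^3 - 51*w^2 - 40*w + z*(-28*w^2 - 32*w)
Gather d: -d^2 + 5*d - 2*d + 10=-d^2 + 3*d + 10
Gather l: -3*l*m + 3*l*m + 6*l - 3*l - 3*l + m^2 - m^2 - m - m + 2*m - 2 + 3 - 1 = 0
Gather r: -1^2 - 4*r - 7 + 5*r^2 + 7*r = 5*r^2 + 3*r - 8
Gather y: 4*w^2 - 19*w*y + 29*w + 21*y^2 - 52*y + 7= 4*w^2 + 29*w + 21*y^2 + y*(-19*w - 52) + 7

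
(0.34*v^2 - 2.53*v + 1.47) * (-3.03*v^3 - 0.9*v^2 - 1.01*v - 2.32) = -1.0302*v^5 + 7.3599*v^4 - 2.5205*v^3 + 0.4435*v^2 + 4.3849*v - 3.4104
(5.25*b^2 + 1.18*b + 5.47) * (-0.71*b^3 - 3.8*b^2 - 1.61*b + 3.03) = -3.7275*b^5 - 20.7878*b^4 - 16.8202*b^3 - 6.7783*b^2 - 5.2313*b + 16.5741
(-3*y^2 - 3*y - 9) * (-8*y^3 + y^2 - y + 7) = 24*y^5 + 21*y^4 + 72*y^3 - 27*y^2 - 12*y - 63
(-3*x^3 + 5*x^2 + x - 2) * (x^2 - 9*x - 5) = -3*x^5 + 32*x^4 - 29*x^3 - 36*x^2 + 13*x + 10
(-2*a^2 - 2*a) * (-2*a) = 4*a^3 + 4*a^2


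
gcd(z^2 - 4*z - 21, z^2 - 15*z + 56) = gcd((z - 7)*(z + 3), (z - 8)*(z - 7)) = z - 7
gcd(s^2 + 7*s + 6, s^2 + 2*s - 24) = s + 6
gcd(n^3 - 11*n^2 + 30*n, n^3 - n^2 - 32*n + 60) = n - 5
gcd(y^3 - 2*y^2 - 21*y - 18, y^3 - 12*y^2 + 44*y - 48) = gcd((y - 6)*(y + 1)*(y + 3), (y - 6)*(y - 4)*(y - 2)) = y - 6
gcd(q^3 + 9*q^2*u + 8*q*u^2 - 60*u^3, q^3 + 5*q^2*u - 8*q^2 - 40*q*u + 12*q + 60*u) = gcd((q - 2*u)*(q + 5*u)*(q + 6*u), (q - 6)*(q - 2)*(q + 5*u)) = q + 5*u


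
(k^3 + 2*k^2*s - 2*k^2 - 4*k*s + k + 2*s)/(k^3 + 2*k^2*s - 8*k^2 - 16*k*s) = (k^2 - 2*k + 1)/(k*(k - 8))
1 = 1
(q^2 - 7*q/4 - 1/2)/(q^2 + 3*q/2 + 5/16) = 4*(q - 2)/(4*q + 5)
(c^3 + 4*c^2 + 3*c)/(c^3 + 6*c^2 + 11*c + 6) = c/(c + 2)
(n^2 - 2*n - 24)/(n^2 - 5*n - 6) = (n + 4)/(n + 1)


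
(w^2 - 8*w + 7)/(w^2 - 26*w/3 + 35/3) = 3*(w - 1)/(3*w - 5)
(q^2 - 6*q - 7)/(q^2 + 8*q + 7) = (q - 7)/(q + 7)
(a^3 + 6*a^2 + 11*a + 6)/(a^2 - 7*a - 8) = (a^2 + 5*a + 6)/(a - 8)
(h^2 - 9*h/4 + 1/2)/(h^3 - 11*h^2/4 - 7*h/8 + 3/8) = 2*(h - 2)/(2*h^2 - 5*h - 3)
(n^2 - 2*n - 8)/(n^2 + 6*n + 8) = (n - 4)/(n + 4)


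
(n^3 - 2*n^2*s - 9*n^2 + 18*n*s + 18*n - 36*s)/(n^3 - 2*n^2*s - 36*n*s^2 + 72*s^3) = (-n^2 + 9*n - 18)/(-n^2 + 36*s^2)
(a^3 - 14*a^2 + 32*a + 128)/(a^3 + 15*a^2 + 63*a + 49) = (a^3 - 14*a^2 + 32*a + 128)/(a^3 + 15*a^2 + 63*a + 49)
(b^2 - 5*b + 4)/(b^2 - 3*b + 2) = (b - 4)/(b - 2)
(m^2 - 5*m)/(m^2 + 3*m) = (m - 5)/(m + 3)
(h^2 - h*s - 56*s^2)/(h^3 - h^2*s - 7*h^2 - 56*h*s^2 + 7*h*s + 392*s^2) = 1/(h - 7)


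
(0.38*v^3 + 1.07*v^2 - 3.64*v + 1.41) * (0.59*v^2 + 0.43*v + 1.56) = 0.2242*v^5 + 0.7947*v^4 - 1.0947*v^3 + 0.9359*v^2 - 5.0721*v + 2.1996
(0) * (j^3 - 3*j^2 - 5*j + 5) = 0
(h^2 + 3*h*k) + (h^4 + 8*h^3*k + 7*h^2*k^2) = h^4 + 8*h^3*k + 7*h^2*k^2 + h^2 + 3*h*k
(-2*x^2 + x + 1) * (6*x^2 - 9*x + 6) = -12*x^4 + 24*x^3 - 15*x^2 - 3*x + 6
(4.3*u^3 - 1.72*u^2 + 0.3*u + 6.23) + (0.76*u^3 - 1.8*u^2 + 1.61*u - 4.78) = 5.06*u^3 - 3.52*u^2 + 1.91*u + 1.45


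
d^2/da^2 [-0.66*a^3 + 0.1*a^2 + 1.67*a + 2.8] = 0.2 - 3.96*a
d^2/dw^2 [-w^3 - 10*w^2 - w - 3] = -6*w - 20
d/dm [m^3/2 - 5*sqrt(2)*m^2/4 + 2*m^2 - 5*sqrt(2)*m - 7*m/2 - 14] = 3*m^2/2 - 5*sqrt(2)*m/2 + 4*m - 5*sqrt(2) - 7/2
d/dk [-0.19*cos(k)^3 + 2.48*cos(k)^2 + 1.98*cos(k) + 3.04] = (0.57*cos(k)^2 - 4.96*cos(k) - 1.98)*sin(k)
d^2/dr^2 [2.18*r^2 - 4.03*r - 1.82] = 4.36000000000000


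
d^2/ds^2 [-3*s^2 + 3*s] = -6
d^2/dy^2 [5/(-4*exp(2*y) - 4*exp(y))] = 5*((exp(y) + 1)*(4*exp(y) + 1) - 2*(2*exp(y) + 1)^2)*exp(-y)/(4*(exp(y) + 1)^3)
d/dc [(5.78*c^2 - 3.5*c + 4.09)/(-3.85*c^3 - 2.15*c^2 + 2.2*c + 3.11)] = (22.253*c^4 - 26.95*c^3 + 52.4305*c^2 + 53.5386*c - 19.883)/(14.8225*c^6 + 16.555*c^5 - 12.3175*c^4 - 33.407*c^3 - 8.533*c^2 + 13.684*c + 9.6721)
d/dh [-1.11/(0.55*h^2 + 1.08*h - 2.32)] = (1.221*h + 1.1988)/(0.55*h^2 + 1.08*h - 2.32)^2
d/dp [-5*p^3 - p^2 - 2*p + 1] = -15*p^2 - 2*p - 2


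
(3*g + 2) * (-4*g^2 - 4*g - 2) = -12*g^3 - 20*g^2 - 14*g - 4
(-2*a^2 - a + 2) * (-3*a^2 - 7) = 6*a^4 + 3*a^3 + 8*a^2 + 7*a - 14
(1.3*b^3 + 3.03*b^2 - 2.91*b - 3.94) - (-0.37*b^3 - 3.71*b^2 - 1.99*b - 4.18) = 1.67*b^3 + 6.74*b^2 - 0.92*b + 0.24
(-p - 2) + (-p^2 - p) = -p^2 - 2*p - 2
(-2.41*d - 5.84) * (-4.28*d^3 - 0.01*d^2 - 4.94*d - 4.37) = 10.3148*d^4 + 25.0193*d^3 + 11.9638*d^2 + 39.3813*d + 25.5208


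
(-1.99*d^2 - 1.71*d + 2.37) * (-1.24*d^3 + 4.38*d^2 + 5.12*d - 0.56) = 2.4676*d^5 - 6.5958*d^4 - 20.6174*d^3 + 2.7398*d^2 + 13.092*d - 1.3272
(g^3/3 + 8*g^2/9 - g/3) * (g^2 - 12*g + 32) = g^5/3 - 28*g^4/9 - g^3/3 + 292*g^2/9 - 32*g/3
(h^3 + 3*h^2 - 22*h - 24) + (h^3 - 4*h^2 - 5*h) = 2*h^3 - h^2 - 27*h - 24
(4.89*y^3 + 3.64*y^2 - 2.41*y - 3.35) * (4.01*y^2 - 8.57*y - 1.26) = 19.6089*y^5 - 27.3109*y^4 - 47.0203*y^3 + 2.6338*y^2 + 31.7461*y + 4.221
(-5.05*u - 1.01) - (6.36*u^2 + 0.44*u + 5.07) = -6.36*u^2 - 5.49*u - 6.08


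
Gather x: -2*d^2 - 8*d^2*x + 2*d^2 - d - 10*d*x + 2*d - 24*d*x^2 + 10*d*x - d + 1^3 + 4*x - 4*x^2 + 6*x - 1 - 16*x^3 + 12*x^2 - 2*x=-16*x^3 + x^2*(8 - 24*d) + x*(8 - 8*d^2)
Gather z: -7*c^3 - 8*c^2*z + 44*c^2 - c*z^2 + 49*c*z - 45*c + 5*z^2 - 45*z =-7*c^3 + 44*c^2 - 45*c + z^2*(5 - c) + z*(-8*c^2 + 49*c - 45)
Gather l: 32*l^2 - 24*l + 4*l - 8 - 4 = 32*l^2 - 20*l - 12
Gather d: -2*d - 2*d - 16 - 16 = -4*d - 32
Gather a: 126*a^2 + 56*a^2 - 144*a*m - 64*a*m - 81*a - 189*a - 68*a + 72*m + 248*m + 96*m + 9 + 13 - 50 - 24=182*a^2 + a*(-208*m - 338) + 416*m - 52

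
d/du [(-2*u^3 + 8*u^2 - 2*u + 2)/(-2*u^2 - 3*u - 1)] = 2*(2*u^4 + 6*u^3 - 11*u^2 - 4*u + 4)/(4*u^4 + 12*u^3 + 13*u^2 + 6*u + 1)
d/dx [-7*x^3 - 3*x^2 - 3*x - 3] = -21*x^2 - 6*x - 3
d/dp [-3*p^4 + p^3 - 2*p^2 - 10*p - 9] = -12*p^3 + 3*p^2 - 4*p - 10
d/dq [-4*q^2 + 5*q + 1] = 5 - 8*q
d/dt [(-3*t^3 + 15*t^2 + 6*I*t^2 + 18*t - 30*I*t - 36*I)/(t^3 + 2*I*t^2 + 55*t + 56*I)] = (t^4*(-15 - 12*I) + t^3*(-366 + 60*I) + t^2*(765 - 102*I) + t*(-816 + 1680*I) + 1680 + 2988*I)/(t^6 + 4*I*t^5 + 106*t^4 + 332*I*t^3 + 2801*t^2 + 6160*I*t - 3136)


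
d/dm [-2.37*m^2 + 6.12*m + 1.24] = 6.12 - 4.74*m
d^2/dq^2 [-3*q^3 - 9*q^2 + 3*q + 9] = -18*q - 18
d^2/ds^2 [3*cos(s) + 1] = -3*cos(s)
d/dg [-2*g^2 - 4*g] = -4*g - 4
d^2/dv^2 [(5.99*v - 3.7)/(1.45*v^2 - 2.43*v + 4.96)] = ((39.8414 - 52.113*v)*(1.45*v^2 - 2.43*v + 4.96) + (2.9*v - 2.43)*(5.8*v - 4.86)*(5.99*v - 3.7))/(1.45*v^2 - 2.43*v + 4.96)^3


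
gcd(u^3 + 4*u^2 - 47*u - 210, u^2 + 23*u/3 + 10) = u + 6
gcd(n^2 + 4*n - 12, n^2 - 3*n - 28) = 1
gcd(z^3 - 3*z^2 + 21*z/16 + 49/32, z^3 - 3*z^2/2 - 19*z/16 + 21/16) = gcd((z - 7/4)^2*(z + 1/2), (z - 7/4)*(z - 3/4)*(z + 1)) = z - 7/4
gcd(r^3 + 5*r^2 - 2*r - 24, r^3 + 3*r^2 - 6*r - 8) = r^2 + 2*r - 8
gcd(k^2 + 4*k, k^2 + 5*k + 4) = k + 4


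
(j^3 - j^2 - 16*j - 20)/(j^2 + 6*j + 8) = (j^2 - 3*j - 10)/(j + 4)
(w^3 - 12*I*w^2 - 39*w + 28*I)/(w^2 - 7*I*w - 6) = (w^2 - 11*I*w - 28)/(w - 6*I)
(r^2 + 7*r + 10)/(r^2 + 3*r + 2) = (r + 5)/(r + 1)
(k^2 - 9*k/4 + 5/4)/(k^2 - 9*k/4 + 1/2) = (4*k^2 - 9*k + 5)/(4*k^2 - 9*k + 2)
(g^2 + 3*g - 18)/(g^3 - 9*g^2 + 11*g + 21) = (g + 6)/(g^2 - 6*g - 7)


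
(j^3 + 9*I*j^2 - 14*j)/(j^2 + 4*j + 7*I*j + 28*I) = j*(j + 2*I)/(j + 4)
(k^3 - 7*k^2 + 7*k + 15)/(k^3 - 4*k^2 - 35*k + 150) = (k^2 - 2*k - 3)/(k^2 + k - 30)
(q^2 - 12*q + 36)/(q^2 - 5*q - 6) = (q - 6)/(q + 1)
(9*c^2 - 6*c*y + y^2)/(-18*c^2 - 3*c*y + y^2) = (-9*c^2 + 6*c*y - y^2)/(18*c^2 + 3*c*y - y^2)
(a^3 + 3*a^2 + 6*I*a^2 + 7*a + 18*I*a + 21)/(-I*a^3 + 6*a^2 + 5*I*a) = (I*a^3 + 3*a^2*(-2 + I) + a*(-18 + 7*I) + 21*I)/(a*(a^2 + 6*I*a - 5))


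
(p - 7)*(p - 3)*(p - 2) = p^3 - 12*p^2 + 41*p - 42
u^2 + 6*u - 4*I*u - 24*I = (u + 6)*(u - 4*I)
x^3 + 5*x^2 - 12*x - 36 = (x - 3)*(x + 2)*(x + 6)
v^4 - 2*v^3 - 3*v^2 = v^2*(v - 3)*(v + 1)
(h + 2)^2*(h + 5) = h^3 + 9*h^2 + 24*h + 20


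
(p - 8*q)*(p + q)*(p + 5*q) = p^3 - 2*p^2*q - 43*p*q^2 - 40*q^3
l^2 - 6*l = l*(l - 6)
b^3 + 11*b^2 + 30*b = b*(b + 5)*(b + 6)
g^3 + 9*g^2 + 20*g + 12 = (g + 1)*(g + 2)*(g + 6)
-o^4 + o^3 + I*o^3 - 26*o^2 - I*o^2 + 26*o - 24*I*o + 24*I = (o - 6*I)*(o + 4*I)*(-I*o + 1)*(-I*o + I)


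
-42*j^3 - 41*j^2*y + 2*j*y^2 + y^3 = (-6*j + y)*(j + y)*(7*j + y)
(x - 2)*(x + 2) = x^2 - 4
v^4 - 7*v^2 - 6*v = v*(v - 3)*(v + 1)*(v + 2)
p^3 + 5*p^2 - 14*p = p*(p - 2)*(p + 7)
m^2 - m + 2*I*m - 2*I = (m - 1)*(m + 2*I)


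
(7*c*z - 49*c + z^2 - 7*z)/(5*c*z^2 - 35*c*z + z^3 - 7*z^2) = (7*c + z)/(z*(5*c + z))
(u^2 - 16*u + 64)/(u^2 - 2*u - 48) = (u - 8)/(u + 6)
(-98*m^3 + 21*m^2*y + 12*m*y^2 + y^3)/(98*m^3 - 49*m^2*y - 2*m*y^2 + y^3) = (7*m + y)/(-7*m + y)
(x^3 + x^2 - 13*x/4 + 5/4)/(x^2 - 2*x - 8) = (-x^3 - x^2 + 13*x/4 - 5/4)/(-x^2 + 2*x + 8)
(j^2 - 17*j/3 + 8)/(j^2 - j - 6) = (j - 8/3)/(j + 2)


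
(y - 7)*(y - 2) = y^2 - 9*y + 14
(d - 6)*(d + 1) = d^2 - 5*d - 6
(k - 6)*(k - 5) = k^2 - 11*k + 30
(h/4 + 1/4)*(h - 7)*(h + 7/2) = h^3/4 - 5*h^2/8 - 7*h - 49/8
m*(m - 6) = m^2 - 6*m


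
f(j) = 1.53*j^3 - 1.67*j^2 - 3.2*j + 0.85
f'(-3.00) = 48.13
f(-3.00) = -45.89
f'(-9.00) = 398.65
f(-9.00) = -1220.99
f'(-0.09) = -2.86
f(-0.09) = 1.12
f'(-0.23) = -2.19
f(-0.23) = 1.48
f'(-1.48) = 11.80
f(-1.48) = -3.03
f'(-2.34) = 29.75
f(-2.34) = -20.41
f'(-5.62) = 160.54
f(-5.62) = -305.49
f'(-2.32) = 29.25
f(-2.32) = -19.82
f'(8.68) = 313.63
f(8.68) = 847.83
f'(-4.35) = 98.18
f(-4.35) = -142.77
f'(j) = 4.59*j^2 - 3.34*j - 3.2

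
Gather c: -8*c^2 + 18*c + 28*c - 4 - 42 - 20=-8*c^2 + 46*c - 66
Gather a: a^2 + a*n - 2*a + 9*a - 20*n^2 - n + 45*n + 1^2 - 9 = a^2 + a*(n + 7) - 20*n^2 + 44*n - 8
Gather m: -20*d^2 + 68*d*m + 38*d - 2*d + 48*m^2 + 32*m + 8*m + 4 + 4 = -20*d^2 + 36*d + 48*m^2 + m*(68*d + 40) + 8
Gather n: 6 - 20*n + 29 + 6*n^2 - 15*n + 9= 6*n^2 - 35*n + 44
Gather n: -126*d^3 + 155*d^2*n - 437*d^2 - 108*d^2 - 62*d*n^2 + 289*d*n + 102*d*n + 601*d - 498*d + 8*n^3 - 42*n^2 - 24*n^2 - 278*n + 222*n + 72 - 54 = -126*d^3 - 545*d^2 + 103*d + 8*n^3 + n^2*(-62*d - 66) + n*(155*d^2 + 391*d - 56) + 18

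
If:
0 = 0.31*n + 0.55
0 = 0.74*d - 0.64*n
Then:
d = -1.53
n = -1.77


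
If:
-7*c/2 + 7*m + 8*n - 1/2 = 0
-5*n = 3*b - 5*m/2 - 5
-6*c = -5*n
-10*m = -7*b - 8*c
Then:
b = -2260/199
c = 955/199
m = -818/199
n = 1146/199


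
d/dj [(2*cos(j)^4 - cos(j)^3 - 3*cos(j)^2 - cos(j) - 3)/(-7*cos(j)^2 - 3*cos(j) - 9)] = (28*cos(j)^4 + 11*cos(j)^3 + 66*cos(j)^2 - 29*cos(j) - 12)*sin(j)*cos(j)/(-7*sin(j)^2 + 3*cos(j) + 16)^2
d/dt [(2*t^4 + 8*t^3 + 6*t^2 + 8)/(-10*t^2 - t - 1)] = 2*(-20*t^5 - 43*t^4 - 12*t^3 - 15*t^2 + 74*t + 4)/(100*t^4 + 20*t^3 + 21*t^2 + 2*t + 1)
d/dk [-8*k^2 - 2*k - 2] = -16*k - 2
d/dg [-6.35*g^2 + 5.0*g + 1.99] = 5.0 - 12.7*g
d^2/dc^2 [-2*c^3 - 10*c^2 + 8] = -12*c - 20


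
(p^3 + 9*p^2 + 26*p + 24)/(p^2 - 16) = (p^2 + 5*p + 6)/(p - 4)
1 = 1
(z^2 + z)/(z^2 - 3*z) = (z + 1)/(z - 3)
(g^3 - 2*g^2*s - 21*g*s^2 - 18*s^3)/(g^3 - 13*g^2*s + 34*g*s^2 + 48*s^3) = (-g - 3*s)/(-g + 8*s)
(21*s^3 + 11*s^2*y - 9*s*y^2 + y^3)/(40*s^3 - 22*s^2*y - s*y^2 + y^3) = (21*s^3 + 11*s^2*y - 9*s*y^2 + y^3)/(40*s^3 - 22*s^2*y - s*y^2 + y^3)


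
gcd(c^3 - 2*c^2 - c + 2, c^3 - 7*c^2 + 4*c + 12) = c^2 - c - 2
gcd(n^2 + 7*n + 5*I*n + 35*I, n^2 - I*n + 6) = 1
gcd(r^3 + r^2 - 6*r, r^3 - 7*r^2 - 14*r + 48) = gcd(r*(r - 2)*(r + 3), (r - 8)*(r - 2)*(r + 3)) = r^2 + r - 6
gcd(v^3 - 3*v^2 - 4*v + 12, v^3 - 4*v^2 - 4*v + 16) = v^2 - 4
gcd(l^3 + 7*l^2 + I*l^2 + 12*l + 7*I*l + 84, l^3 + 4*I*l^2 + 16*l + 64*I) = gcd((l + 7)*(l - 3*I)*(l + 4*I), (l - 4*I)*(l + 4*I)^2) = l + 4*I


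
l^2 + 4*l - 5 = (l - 1)*(l + 5)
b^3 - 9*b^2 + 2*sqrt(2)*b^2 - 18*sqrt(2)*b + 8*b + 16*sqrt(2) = (b - 8)*(b - 1)*(b + 2*sqrt(2))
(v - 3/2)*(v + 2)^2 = v^3 + 5*v^2/2 - 2*v - 6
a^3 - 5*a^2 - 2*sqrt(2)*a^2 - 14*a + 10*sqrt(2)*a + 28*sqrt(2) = (a - 7)*(a + 2)*(a - 2*sqrt(2))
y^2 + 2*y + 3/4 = (y + 1/2)*(y + 3/2)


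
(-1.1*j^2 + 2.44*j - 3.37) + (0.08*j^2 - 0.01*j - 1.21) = -1.02*j^2 + 2.43*j - 4.58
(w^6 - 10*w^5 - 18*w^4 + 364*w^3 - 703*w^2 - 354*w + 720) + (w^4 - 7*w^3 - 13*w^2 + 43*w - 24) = w^6 - 10*w^5 - 17*w^4 + 357*w^3 - 716*w^2 - 311*w + 696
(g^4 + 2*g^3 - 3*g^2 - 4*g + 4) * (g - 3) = g^5 - g^4 - 9*g^3 + 5*g^2 + 16*g - 12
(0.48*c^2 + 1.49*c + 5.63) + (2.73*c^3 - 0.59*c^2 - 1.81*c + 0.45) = 2.73*c^3 - 0.11*c^2 - 0.32*c + 6.08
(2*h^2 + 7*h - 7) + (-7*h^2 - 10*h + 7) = -5*h^2 - 3*h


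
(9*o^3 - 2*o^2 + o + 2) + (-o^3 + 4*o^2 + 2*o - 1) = 8*o^3 + 2*o^2 + 3*o + 1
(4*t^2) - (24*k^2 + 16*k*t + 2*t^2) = -24*k^2 - 16*k*t + 2*t^2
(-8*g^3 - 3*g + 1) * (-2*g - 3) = 16*g^4 + 24*g^3 + 6*g^2 + 7*g - 3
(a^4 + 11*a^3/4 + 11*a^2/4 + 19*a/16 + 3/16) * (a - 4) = a^5 - 5*a^4/4 - 33*a^3/4 - 157*a^2/16 - 73*a/16 - 3/4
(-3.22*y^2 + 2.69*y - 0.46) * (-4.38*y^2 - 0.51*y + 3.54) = 14.1036*y^4 - 10.14*y^3 - 10.7559*y^2 + 9.7572*y - 1.6284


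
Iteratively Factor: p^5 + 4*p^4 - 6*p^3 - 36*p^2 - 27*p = (p + 3)*(p^4 + p^3 - 9*p^2 - 9*p) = p*(p + 3)*(p^3 + p^2 - 9*p - 9) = p*(p + 1)*(p + 3)*(p^2 - 9) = p*(p + 1)*(p + 3)^2*(p - 3)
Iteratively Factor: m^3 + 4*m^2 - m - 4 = (m - 1)*(m^2 + 5*m + 4) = (m - 1)*(m + 4)*(m + 1)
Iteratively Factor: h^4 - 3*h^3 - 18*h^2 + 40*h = (h - 2)*(h^3 - h^2 - 20*h) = (h - 2)*(h + 4)*(h^2 - 5*h) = h*(h - 2)*(h + 4)*(h - 5)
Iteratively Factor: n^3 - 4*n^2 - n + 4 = (n + 1)*(n^2 - 5*n + 4) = (n - 1)*(n + 1)*(n - 4)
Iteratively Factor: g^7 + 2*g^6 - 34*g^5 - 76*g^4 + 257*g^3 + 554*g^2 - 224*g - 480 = (g + 1)*(g^6 + g^5 - 35*g^4 - 41*g^3 + 298*g^2 + 256*g - 480) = (g - 1)*(g + 1)*(g^5 + 2*g^4 - 33*g^3 - 74*g^2 + 224*g + 480) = (g - 1)*(g + 1)*(g + 4)*(g^4 - 2*g^3 - 25*g^2 + 26*g + 120) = (g - 3)*(g - 1)*(g + 1)*(g + 4)*(g^3 + g^2 - 22*g - 40) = (g - 3)*(g - 1)*(g + 1)*(g + 4)^2*(g^2 - 3*g - 10) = (g - 5)*(g - 3)*(g - 1)*(g + 1)*(g + 4)^2*(g + 2)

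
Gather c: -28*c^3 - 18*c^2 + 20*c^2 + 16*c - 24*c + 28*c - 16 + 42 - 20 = -28*c^3 + 2*c^2 + 20*c + 6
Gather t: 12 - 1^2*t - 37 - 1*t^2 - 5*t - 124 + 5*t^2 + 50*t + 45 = 4*t^2 + 44*t - 104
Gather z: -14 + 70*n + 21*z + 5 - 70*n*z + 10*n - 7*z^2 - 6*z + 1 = 80*n - 7*z^2 + z*(15 - 70*n) - 8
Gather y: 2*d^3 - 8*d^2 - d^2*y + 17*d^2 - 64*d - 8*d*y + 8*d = 2*d^3 + 9*d^2 - 56*d + y*(-d^2 - 8*d)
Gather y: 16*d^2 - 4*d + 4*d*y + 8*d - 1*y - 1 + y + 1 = 16*d^2 + 4*d*y + 4*d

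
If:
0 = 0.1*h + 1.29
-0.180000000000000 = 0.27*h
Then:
No Solution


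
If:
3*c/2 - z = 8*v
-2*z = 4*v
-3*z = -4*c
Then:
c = 0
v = 0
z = 0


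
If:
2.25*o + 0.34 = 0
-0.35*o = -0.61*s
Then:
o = -0.15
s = -0.09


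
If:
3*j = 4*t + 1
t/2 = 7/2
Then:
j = 29/3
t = 7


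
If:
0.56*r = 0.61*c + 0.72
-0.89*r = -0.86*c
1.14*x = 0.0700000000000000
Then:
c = -10.45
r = -10.10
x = 0.06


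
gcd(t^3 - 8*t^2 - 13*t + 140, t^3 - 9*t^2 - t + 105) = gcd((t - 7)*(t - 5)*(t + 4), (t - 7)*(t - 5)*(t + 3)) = t^2 - 12*t + 35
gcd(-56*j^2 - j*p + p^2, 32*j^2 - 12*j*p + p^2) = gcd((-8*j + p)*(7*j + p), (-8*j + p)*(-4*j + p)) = -8*j + p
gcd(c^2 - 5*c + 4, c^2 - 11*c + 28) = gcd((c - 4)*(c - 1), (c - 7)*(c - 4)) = c - 4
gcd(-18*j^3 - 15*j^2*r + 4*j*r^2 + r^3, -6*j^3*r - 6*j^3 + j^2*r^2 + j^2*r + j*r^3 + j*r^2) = 1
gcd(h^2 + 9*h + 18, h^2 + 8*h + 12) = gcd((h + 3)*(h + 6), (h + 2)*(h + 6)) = h + 6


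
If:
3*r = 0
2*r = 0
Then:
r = 0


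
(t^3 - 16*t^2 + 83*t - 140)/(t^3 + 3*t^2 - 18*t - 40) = (t^2 - 12*t + 35)/(t^2 + 7*t + 10)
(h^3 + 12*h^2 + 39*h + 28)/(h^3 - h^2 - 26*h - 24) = (h + 7)/(h - 6)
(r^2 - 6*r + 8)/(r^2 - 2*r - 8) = (r - 2)/(r + 2)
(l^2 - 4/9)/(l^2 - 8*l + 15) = (l^2 - 4/9)/(l^2 - 8*l + 15)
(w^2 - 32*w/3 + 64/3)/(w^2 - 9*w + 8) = (w - 8/3)/(w - 1)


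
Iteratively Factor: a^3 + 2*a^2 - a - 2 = (a + 2)*(a^2 - 1) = (a + 1)*(a + 2)*(a - 1)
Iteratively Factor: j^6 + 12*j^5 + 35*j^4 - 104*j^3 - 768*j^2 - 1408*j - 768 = (j + 3)*(j^5 + 9*j^4 + 8*j^3 - 128*j^2 - 384*j - 256) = (j + 1)*(j + 3)*(j^4 + 8*j^3 - 128*j - 256) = (j + 1)*(j + 3)*(j + 4)*(j^3 + 4*j^2 - 16*j - 64) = (j - 4)*(j + 1)*(j + 3)*(j + 4)*(j^2 + 8*j + 16) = (j - 4)*(j + 1)*(j + 3)*(j + 4)^2*(j + 4)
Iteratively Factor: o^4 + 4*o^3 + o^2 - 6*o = (o - 1)*(o^3 + 5*o^2 + 6*o) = (o - 1)*(o + 2)*(o^2 + 3*o) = o*(o - 1)*(o + 2)*(o + 3)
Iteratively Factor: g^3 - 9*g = (g)*(g^2 - 9) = g*(g - 3)*(g + 3)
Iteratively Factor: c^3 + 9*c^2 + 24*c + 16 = (c + 4)*(c^2 + 5*c + 4) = (c + 4)^2*(c + 1)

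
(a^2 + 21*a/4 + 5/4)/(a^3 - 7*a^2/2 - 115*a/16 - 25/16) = 4*(a + 5)/(4*a^2 - 15*a - 25)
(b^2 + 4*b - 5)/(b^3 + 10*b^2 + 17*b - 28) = (b + 5)/(b^2 + 11*b + 28)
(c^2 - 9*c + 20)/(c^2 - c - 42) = (-c^2 + 9*c - 20)/(-c^2 + c + 42)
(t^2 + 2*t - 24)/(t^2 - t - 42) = (t - 4)/(t - 7)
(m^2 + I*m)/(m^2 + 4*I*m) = (m + I)/(m + 4*I)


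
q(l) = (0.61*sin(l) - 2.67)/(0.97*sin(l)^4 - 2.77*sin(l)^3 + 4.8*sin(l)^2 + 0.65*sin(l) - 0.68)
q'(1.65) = -0.13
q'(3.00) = -17.72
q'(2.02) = -0.96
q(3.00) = 5.17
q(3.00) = 5.17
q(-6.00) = 14.03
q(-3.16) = 3.99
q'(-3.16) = -4.02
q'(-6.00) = 206.06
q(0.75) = -1.70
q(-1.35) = -0.49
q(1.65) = -0.70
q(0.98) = -1.06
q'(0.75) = 4.62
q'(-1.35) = -0.30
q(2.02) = -0.88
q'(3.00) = -17.72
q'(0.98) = 1.64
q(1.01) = -1.01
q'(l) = (0.61*sin(l) - 2.67)*(-3.88*sin(l)^3*cos(l) + 8.31*sin(l)^2*cos(l) - 9.6*sin(l)*cos(l) - 0.65*cos(l))/(0.97*sin(l)^4 - 2.77*sin(l)^3 + 4.8*sin(l)^2 + 0.65*sin(l) - 0.68)^2 + 0.61*cos(l)/(0.97*sin(l)^4 - 2.77*sin(l)^3 + 4.8*sin(l)^2 + 0.65*sin(l) - 0.68)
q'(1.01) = 1.46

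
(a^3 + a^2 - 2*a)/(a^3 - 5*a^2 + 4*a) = (a + 2)/(a - 4)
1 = 1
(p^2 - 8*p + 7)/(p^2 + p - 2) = (p - 7)/(p + 2)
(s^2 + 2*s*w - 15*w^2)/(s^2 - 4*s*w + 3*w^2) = (s + 5*w)/(s - w)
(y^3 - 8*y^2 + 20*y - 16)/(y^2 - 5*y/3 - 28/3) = 3*(y^2 - 4*y + 4)/(3*y + 7)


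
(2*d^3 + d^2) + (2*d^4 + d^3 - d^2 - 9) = 2*d^4 + 3*d^3 - 9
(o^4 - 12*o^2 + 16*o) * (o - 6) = o^5 - 6*o^4 - 12*o^3 + 88*o^2 - 96*o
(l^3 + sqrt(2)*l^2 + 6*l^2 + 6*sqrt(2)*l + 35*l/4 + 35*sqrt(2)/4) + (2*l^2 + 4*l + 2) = l^3 + sqrt(2)*l^2 + 8*l^2 + 6*sqrt(2)*l + 51*l/4 + 2 + 35*sqrt(2)/4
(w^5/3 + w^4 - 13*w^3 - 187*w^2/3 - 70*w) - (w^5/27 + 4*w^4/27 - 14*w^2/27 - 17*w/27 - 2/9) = 8*w^5/27 + 23*w^4/27 - 13*w^3 - 1669*w^2/27 - 1873*w/27 + 2/9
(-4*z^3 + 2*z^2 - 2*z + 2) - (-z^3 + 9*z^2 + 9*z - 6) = -3*z^3 - 7*z^2 - 11*z + 8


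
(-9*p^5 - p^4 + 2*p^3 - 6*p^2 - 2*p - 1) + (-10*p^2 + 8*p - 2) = -9*p^5 - p^4 + 2*p^3 - 16*p^2 + 6*p - 3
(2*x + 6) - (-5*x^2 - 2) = 5*x^2 + 2*x + 8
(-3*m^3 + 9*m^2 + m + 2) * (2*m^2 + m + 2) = -6*m^5 + 15*m^4 + 5*m^3 + 23*m^2 + 4*m + 4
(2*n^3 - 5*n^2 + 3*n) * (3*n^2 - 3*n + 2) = 6*n^5 - 21*n^4 + 28*n^3 - 19*n^2 + 6*n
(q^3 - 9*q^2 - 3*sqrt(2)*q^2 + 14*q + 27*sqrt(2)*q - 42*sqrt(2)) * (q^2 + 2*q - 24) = q^5 - 7*q^4 - 3*sqrt(2)*q^4 - 28*q^3 + 21*sqrt(2)*q^3 + 84*sqrt(2)*q^2 + 244*q^2 - 732*sqrt(2)*q - 336*q + 1008*sqrt(2)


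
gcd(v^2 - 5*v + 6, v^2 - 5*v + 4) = 1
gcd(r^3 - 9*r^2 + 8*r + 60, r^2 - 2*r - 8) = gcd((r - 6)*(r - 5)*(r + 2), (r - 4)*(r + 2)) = r + 2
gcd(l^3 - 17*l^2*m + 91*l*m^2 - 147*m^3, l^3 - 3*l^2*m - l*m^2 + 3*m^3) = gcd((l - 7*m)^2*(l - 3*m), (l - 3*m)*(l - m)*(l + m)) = l - 3*m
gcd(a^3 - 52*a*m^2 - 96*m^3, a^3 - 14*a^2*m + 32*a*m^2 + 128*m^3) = a^2 - 6*a*m - 16*m^2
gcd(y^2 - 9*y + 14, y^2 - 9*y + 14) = y^2 - 9*y + 14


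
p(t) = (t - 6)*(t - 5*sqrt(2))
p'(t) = 2*t - 5*sqrt(2) - 6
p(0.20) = 39.85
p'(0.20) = -12.67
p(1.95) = 20.74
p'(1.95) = -9.17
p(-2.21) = 76.20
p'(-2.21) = -17.49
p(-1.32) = 61.42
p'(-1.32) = -15.71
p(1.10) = 29.26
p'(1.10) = -10.87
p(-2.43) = 80.09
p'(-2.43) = -17.93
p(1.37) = 26.40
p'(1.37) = -10.33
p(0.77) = 32.95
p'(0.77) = -11.53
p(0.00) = 42.43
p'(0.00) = -13.07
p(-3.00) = 90.64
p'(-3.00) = -19.07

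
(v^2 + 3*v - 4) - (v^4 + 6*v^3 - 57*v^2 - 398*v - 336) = -v^4 - 6*v^3 + 58*v^2 + 401*v + 332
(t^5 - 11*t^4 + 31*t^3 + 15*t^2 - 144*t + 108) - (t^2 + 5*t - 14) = t^5 - 11*t^4 + 31*t^3 + 14*t^2 - 149*t + 122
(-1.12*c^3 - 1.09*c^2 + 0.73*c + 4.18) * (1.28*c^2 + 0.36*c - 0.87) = -1.4336*c^5 - 1.7984*c^4 + 1.5164*c^3 + 6.5615*c^2 + 0.8697*c - 3.6366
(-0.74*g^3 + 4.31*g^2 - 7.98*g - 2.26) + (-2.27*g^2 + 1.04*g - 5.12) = -0.74*g^3 + 2.04*g^2 - 6.94*g - 7.38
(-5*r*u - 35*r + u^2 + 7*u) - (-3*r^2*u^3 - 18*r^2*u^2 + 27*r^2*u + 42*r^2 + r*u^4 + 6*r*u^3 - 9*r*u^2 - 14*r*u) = 3*r^2*u^3 + 18*r^2*u^2 - 27*r^2*u - 42*r^2 - r*u^4 - 6*r*u^3 + 9*r*u^2 + 9*r*u - 35*r + u^2 + 7*u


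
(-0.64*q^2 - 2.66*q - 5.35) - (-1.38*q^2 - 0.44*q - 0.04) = 0.74*q^2 - 2.22*q - 5.31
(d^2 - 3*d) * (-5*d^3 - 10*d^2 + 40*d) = -5*d^5 + 5*d^4 + 70*d^3 - 120*d^2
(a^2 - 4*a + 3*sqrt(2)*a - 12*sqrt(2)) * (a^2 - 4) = a^4 - 4*a^3 + 3*sqrt(2)*a^3 - 12*sqrt(2)*a^2 - 4*a^2 - 12*sqrt(2)*a + 16*a + 48*sqrt(2)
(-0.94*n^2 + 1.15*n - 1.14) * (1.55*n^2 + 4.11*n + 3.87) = -1.457*n^4 - 2.0809*n^3 - 0.6783*n^2 - 0.2349*n - 4.4118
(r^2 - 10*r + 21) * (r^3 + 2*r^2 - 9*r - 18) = r^5 - 8*r^4 - 8*r^3 + 114*r^2 - 9*r - 378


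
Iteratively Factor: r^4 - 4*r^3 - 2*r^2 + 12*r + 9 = (r - 3)*(r^3 - r^2 - 5*r - 3) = (r - 3)^2*(r^2 + 2*r + 1) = (r - 3)^2*(r + 1)*(r + 1)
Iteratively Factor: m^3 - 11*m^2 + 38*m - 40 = (m - 2)*(m^2 - 9*m + 20) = (m - 5)*(m - 2)*(m - 4)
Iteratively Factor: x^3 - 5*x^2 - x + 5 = (x + 1)*(x^2 - 6*x + 5) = (x - 5)*(x + 1)*(x - 1)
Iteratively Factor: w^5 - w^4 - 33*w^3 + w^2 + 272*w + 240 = (w - 4)*(w^4 + 3*w^3 - 21*w^2 - 83*w - 60) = (w - 4)*(w + 1)*(w^3 + 2*w^2 - 23*w - 60) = (w - 5)*(w - 4)*(w + 1)*(w^2 + 7*w + 12) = (w - 5)*(w - 4)*(w + 1)*(w + 3)*(w + 4)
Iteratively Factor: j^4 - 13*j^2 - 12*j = (j + 1)*(j^3 - j^2 - 12*j) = j*(j + 1)*(j^2 - j - 12) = j*(j - 4)*(j + 1)*(j + 3)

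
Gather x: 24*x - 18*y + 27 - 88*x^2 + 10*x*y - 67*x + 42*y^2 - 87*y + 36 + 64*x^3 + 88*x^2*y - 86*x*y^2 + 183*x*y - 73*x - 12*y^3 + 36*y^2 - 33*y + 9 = 64*x^3 + x^2*(88*y - 88) + x*(-86*y^2 + 193*y - 116) - 12*y^3 + 78*y^2 - 138*y + 72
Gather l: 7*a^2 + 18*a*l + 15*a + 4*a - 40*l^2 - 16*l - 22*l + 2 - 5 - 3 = 7*a^2 + 19*a - 40*l^2 + l*(18*a - 38) - 6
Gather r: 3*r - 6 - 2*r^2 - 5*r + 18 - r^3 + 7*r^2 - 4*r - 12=-r^3 + 5*r^2 - 6*r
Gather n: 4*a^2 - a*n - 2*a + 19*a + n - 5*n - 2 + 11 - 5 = 4*a^2 + 17*a + n*(-a - 4) + 4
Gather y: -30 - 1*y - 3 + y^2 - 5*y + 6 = y^2 - 6*y - 27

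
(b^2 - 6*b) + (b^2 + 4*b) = 2*b^2 - 2*b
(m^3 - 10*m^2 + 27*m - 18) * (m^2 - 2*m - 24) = m^5 - 12*m^4 + 23*m^3 + 168*m^2 - 612*m + 432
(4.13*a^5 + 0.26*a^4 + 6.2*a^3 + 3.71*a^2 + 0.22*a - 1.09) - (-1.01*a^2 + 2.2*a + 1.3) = 4.13*a^5 + 0.26*a^4 + 6.2*a^3 + 4.72*a^2 - 1.98*a - 2.39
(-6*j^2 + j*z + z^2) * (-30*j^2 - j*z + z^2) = 180*j^4 - 24*j^3*z - 37*j^2*z^2 + z^4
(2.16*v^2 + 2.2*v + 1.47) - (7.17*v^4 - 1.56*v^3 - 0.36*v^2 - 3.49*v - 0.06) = -7.17*v^4 + 1.56*v^3 + 2.52*v^2 + 5.69*v + 1.53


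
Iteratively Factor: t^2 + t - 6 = (t - 2)*(t + 3)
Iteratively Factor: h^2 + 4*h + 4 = (h + 2)*(h + 2)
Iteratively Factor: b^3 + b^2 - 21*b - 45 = (b - 5)*(b^2 + 6*b + 9) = (b - 5)*(b + 3)*(b + 3)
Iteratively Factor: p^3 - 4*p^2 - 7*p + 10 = (p - 1)*(p^2 - 3*p - 10) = (p - 1)*(p + 2)*(p - 5)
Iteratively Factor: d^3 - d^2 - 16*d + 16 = (d + 4)*(d^2 - 5*d + 4) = (d - 4)*(d + 4)*(d - 1)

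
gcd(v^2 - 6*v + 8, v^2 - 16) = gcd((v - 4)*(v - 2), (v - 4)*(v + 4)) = v - 4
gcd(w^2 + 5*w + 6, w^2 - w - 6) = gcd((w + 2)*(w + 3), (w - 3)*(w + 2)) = w + 2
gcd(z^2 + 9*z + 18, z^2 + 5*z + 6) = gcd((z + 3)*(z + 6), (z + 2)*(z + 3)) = z + 3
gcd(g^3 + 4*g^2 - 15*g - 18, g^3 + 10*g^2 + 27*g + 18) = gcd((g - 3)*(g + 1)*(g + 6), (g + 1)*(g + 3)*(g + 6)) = g^2 + 7*g + 6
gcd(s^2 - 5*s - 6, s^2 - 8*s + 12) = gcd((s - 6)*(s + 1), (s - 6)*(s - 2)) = s - 6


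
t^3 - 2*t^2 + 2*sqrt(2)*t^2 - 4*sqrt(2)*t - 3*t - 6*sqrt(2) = (t - 3)*(t + 1)*(t + 2*sqrt(2))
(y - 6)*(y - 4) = y^2 - 10*y + 24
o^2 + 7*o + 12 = (o + 3)*(o + 4)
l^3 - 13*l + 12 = (l - 3)*(l - 1)*(l + 4)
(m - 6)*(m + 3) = m^2 - 3*m - 18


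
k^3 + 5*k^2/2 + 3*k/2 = k*(k + 1)*(k + 3/2)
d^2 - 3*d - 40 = (d - 8)*(d + 5)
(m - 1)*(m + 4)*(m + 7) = m^3 + 10*m^2 + 17*m - 28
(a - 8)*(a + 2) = a^2 - 6*a - 16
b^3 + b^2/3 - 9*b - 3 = (b - 3)*(b + 1/3)*(b + 3)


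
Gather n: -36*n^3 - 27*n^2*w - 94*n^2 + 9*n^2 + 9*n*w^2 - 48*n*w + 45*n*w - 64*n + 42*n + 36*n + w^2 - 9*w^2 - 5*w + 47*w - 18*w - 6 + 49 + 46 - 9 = -36*n^3 + n^2*(-27*w - 85) + n*(9*w^2 - 3*w + 14) - 8*w^2 + 24*w + 80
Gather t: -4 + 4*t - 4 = 4*t - 8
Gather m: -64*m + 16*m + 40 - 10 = 30 - 48*m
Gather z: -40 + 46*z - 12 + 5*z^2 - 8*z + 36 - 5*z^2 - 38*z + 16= 0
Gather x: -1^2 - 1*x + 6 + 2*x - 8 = x - 3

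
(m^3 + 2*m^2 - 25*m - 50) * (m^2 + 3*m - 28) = m^5 + 5*m^4 - 47*m^3 - 181*m^2 + 550*m + 1400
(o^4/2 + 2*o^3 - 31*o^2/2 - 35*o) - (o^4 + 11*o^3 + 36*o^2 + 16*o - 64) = -o^4/2 - 9*o^3 - 103*o^2/2 - 51*o + 64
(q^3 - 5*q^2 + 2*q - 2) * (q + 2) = q^4 - 3*q^3 - 8*q^2 + 2*q - 4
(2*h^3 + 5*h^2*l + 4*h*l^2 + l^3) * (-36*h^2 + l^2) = -72*h^5 - 180*h^4*l - 142*h^3*l^2 - 31*h^2*l^3 + 4*h*l^4 + l^5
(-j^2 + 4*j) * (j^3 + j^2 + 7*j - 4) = -j^5 + 3*j^4 - 3*j^3 + 32*j^2 - 16*j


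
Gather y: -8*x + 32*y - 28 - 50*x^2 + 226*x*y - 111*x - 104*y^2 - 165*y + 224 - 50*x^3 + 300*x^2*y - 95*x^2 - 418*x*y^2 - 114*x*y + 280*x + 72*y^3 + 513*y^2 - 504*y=-50*x^3 - 145*x^2 + 161*x + 72*y^3 + y^2*(409 - 418*x) + y*(300*x^2 + 112*x - 637) + 196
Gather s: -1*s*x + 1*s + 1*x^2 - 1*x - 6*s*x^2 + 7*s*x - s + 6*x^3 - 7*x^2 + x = s*(-6*x^2 + 6*x) + 6*x^3 - 6*x^2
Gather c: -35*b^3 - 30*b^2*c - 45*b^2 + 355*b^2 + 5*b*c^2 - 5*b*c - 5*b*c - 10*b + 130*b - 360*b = -35*b^3 + 310*b^2 + 5*b*c^2 - 240*b + c*(-30*b^2 - 10*b)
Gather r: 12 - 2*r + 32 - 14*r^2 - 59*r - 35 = -14*r^2 - 61*r + 9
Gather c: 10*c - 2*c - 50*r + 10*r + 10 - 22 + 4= 8*c - 40*r - 8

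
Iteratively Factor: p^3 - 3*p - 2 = (p + 1)*(p^2 - p - 2) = (p + 1)^2*(p - 2)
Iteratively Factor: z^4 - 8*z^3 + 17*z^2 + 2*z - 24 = (z - 4)*(z^3 - 4*z^2 + z + 6) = (z - 4)*(z + 1)*(z^2 - 5*z + 6) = (z - 4)*(z - 3)*(z + 1)*(z - 2)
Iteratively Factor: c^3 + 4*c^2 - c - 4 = (c - 1)*(c^2 + 5*c + 4) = (c - 1)*(c + 1)*(c + 4)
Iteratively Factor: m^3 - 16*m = (m - 4)*(m^2 + 4*m) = m*(m - 4)*(m + 4)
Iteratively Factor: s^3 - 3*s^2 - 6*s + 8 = (s - 1)*(s^2 - 2*s - 8) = (s - 1)*(s + 2)*(s - 4)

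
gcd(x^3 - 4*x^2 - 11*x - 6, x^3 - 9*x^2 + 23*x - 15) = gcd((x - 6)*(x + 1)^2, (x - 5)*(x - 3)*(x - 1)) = 1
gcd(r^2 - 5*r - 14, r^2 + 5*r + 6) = r + 2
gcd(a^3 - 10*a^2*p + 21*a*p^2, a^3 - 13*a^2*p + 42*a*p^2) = -a^2 + 7*a*p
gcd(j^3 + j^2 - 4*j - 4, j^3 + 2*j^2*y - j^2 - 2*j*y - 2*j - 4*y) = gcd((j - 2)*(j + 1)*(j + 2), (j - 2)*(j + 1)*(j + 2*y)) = j^2 - j - 2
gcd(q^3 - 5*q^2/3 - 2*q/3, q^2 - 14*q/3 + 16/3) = q - 2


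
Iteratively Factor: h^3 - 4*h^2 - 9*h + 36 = (h - 3)*(h^2 - h - 12) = (h - 3)*(h + 3)*(h - 4)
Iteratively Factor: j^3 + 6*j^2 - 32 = (j - 2)*(j^2 + 8*j + 16) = (j - 2)*(j + 4)*(j + 4)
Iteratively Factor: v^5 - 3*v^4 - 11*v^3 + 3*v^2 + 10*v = (v)*(v^4 - 3*v^3 - 11*v^2 + 3*v + 10) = v*(v - 1)*(v^3 - 2*v^2 - 13*v - 10) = v*(v - 5)*(v - 1)*(v^2 + 3*v + 2) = v*(v - 5)*(v - 1)*(v + 2)*(v + 1)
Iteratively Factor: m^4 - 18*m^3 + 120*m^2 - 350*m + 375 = (m - 5)*(m^3 - 13*m^2 + 55*m - 75) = (m - 5)^2*(m^2 - 8*m + 15) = (m - 5)^3*(m - 3)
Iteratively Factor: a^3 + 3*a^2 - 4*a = (a + 4)*(a^2 - a) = (a - 1)*(a + 4)*(a)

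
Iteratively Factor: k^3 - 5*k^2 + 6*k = (k - 3)*(k^2 - 2*k) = k*(k - 3)*(k - 2)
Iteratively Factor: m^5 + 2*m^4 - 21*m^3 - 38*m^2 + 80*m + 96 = (m + 4)*(m^4 - 2*m^3 - 13*m^2 + 14*m + 24) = (m - 4)*(m + 4)*(m^3 + 2*m^2 - 5*m - 6) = (m - 4)*(m + 3)*(m + 4)*(m^2 - m - 2) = (m - 4)*(m + 1)*(m + 3)*(m + 4)*(m - 2)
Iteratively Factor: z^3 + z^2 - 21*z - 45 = (z + 3)*(z^2 - 2*z - 15) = (z + 3)^2*(z - 5)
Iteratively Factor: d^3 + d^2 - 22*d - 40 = (d - 5)*(d^2 + 6*d + 8) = (d - 5)*(d + 4)*(d + 2)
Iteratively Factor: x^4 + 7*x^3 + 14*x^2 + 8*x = (x + 2)*(x^3 + 5*x^2 + 4*x) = x*(x + 2)*(x^2 + 5*x + 4) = x*(x + 2)*(x + 4)*(x + 1)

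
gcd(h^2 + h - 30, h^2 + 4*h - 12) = h + 6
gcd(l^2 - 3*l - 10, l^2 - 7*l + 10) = l - 5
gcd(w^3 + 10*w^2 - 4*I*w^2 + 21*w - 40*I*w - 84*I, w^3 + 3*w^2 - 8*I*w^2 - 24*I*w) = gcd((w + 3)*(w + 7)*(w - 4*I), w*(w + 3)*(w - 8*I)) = w + 3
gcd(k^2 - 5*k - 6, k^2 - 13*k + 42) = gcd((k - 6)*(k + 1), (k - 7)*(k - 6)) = k - 6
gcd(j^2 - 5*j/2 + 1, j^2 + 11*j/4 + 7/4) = 1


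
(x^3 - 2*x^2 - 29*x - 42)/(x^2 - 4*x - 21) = x + 2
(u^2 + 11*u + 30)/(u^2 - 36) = (u + 5)/(u - 6)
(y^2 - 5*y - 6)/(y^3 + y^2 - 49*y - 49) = (y - 6)/(y^2 - 49)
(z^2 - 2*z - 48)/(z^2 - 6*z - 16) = (z + 6)/(z + 2)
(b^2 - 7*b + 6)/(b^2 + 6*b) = (b^2 - 7*b + 6)/(b*(b + 6))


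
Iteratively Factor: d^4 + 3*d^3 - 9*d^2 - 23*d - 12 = (d + 1)*(d^3 + 2*d^2 - 11*d - 12) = (d - 3)*(d + 1)*(d^2 + 5*d + 4) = (d - 3)*(d + 1)*(d + 4)*(d + 1)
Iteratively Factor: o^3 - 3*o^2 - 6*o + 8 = (o - 1)*(o^2 - 2*o - 8) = (o - 4)*(o - 1)*(o + 2)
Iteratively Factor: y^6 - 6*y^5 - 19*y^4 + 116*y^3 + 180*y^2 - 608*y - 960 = (y - 4)*(y^5 - 2*y^4 - 27*y^3 + 8*y^2 + 212*y + 240) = (y - 4)*(y + 2)*(y^4 - 4*y^3 - 19*y^2 + 46*y + 120) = (y - 4)*(y + 2)*(y + 3)*(y^3 - 7*y^2 + 2*y + 40) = (y - 4)*(y + 2)^2*(y + 3)*(y^2 - 9*y + 20) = (y - 5)*(y - 4)*(y + 2)^2*(y + 3)*(y - 4)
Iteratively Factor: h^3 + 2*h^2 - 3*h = (h - 1)*(h^2 + 3*h) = (h - 1)*(h + 3)*(h)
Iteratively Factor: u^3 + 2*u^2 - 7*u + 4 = (u + 4)*(u^2 - 2*u + 1) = (u - 1)*(u + 4)*(u - 1)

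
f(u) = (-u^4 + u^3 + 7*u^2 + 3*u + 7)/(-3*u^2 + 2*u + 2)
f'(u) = (6*u - 2)*(-u^4 + u^3 + 7*u^2 + 3*u + 7)/(-3*u^2 + 2*u + 2)^2 + (-4*u^3 + 3*u^2 + 14*u + 3)/(-3*u^2 + 2*u + 2) = (6*u^5 - 9*u^4 - 4*u^3 + 29*u^2 + 70*u - 8)/(9*u^4 - 12*u^3 - 8*u^2 + 8*u + 4)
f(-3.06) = 1.64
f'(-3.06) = -2.15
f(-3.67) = 3.07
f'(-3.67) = -2.53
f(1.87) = -6.61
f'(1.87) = 9.98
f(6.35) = 9.99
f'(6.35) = 4.24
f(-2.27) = 0.11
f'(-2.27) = -1.76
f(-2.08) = -0.22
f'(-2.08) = -1.72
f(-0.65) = -13.31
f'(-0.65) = -131.81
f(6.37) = 10.07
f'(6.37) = 4.25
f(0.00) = 3.50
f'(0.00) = -2.00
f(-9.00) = 26.03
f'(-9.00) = -6.09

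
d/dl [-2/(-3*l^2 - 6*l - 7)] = 12*(-l - 1)/(3*l^2 + 6*l + 7)^2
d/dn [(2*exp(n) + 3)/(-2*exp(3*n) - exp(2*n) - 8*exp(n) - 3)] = 2*((2*exp(n) + 3)*(3*exp(2*n) + exp(n) + 4) - 2*exp(3*n) - exp(2*n) - 8*exp(n) - 3)*exp(n)/(2*exp(3*n) + exp(2*n) + 8*exp(n) + 3)^2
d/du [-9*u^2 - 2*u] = -18*u - 2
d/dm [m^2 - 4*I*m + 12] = 2*m - 4*I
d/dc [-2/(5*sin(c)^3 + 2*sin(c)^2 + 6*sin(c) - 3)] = 2*(15*sin(c)^2 + 4*sin(c) + 6)*cos(c)/(5*sin(c)^3 + 2*sin(c)^2 + 6*sin(c) - 3)^2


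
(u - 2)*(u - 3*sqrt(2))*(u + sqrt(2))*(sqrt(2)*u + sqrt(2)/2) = sqrt(2)*u^4 - 4*u^3 - 3*sqrt(2)*u^3/2 - 7*sqrt(2)*u^2 + 6*u^2 + 4*u + 9*sqrt(2)*u + 6*sqrt(2)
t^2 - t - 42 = (t - 7)*(t + 6)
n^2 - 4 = (n - 2)*(n + 2)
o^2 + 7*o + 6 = (o + 1)*(o + 6)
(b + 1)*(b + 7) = b^2 + 8*b + 7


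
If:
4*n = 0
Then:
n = 0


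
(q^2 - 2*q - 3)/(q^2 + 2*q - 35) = (q^2 - 2*q - 3)/(q^2 + 2*q - 35)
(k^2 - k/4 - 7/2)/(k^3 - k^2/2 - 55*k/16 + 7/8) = 4/(4*k - 1)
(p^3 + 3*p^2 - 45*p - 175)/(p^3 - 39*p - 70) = (p + 5)/(p + 2)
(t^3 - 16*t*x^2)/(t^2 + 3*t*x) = (t^2 - 16*x^2)/(t + 3*x)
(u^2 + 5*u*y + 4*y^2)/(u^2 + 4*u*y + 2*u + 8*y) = (u + y)/(u + 2)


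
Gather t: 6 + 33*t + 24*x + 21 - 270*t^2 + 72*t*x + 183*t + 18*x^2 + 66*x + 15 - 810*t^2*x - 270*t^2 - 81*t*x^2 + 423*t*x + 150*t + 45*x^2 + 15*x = t^2*(-810*x - 540) + t*(-81*x^2 + 495*x + 366) + 63*x^2 + 105*x + 42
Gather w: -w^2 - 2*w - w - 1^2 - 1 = -w^2 - 3*w - 2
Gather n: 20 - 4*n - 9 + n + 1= 12 - 3*n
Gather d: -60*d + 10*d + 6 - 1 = 5 - 50*d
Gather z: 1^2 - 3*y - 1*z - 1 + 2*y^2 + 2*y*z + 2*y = 2*y^2 - y + z*(2*y - 1)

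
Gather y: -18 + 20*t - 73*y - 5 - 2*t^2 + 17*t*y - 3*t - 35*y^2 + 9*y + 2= -2*t^2 + 17*t - 35*y^2 + y*(17*t - 64) - 21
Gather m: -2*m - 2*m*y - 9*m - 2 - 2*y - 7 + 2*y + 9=m*(-2*y - 11)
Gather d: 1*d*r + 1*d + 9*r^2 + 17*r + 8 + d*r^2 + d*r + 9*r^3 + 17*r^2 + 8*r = d*(r^2 + 2*r + 1) + 9*r^3 + 26*r^2 + 25*r + 8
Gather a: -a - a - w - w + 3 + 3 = -2*a - 2*w + 6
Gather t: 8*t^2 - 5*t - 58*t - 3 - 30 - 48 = 8*t^2 - 63*t - 81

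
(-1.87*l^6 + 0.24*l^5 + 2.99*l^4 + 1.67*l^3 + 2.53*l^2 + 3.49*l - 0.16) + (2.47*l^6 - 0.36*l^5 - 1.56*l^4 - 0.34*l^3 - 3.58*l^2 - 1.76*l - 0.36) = 0.6*l^6 - 0.12*l^5 + 1.43*l^4 + 1.33*l^3 - 1.05*l^2 + 1.73*l - 0.52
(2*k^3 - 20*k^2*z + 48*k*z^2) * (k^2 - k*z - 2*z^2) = 2*k^5 - 22*k^4*z + 64*k^3*z^2 - 8*k^2*z^3 - 96*k*z^4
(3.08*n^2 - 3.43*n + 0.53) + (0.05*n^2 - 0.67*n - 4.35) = 3.13*n^2 - 4.1*n - 3.82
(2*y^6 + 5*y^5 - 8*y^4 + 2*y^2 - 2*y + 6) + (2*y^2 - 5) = 2*y^6 + 5*y^5 - 8*y^4 + 4*y^2 - 2*y + 1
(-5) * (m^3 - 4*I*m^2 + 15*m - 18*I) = -5*m^3 + 20*I*m^2 - 75*m + 90*I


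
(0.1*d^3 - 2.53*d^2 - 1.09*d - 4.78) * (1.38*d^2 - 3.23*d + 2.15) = 0.138*d^5 - 3.8144*d^4 + 6.8827*d^3 - 8.5152*d^2 + 13.0959*d - 10.277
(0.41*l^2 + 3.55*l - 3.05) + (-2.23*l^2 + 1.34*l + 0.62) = -1.82*l^2 + 4.89*l - 2.43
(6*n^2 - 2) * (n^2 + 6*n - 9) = 6*n^4 + 36*n^3 - 56*n^2 - 12*n + 18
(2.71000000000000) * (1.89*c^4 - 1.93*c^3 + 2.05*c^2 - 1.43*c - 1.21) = 5.1219*c^4 - 5.2303*c^3 + 5.5555*c^2 - 3.8753*c - 3.2791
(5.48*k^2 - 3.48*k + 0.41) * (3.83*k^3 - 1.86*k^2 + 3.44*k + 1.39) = 20.9884*k^5 - 23.5212*k^4 + 26.8943*k^3 - 5.1166*k^2 - 3.4268*k + 0.5699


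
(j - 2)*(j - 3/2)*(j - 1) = j^3 - 9*j^2/2 + 13*j/2 - 3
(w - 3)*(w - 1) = w^2 - 4*w + 3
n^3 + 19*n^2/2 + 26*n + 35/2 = (n + 1)*(n + 7/2)*(n + 5)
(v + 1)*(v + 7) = v^2 + 8*v + 7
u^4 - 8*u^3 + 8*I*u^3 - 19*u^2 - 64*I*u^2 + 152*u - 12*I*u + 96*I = (u - 8)*(u + I)*(u + 3*I)*(u + 4*I)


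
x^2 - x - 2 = (x - 2)*(x + 1)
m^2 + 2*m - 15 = (m - 3)*(m + 5)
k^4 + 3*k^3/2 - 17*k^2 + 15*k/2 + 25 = (k - 5/2)*(k - 2)*(k + 1)*(k + 5)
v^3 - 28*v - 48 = (v - 6)*(v + 2)*(v + 4)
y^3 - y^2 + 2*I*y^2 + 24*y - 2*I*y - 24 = (y - 1)*(y - 4*I)*(y + 6*I)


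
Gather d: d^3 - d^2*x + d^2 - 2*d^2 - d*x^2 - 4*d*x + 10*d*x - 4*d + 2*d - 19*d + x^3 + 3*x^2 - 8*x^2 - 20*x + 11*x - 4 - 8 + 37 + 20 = d^3 + d^2*(-x - 1) + d*(-x^2 + 6*x - 21) + x^3 - 5*x^2 - 9*x + 45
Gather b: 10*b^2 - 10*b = 10*b^2 - 10*b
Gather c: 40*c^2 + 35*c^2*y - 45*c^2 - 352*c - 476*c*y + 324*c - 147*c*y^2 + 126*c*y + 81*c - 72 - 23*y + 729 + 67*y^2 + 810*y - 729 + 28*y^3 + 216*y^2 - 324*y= c^2*(35*y - 5) + c*(-147*y^2 - 350*y + 53) + 28*y^3 + 283*y^2 + 463*y - 72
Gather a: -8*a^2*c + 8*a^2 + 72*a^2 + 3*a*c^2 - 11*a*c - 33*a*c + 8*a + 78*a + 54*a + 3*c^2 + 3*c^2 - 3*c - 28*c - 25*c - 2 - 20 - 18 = a^2*(80 - 8*c) + a*(3*c^2 - 44*c + 140) + 6*c^2 - 56*c - 40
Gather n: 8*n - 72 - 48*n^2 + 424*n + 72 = -48*n^2 + 432*n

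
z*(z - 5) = z^2 - 5*z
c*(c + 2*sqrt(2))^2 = c^3 + 4*sqrt(2)*c^2 + 8*c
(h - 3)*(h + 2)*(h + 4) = h^3 + 3*h^2 - 10*h - 24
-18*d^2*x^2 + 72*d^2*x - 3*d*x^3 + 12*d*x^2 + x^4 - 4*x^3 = x*(-6*d + x)*(3*d + x)*(x - 4)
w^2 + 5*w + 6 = (w + 2)*(w + 3)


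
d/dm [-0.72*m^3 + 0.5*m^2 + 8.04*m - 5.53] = -2.16*m^2 + 1.0*m + 8.04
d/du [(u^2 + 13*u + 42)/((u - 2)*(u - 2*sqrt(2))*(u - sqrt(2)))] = ((u - 2)*(u - 2*sqrt(2))*(u - sqrt(2))*(2*u + 13) - (u - 2)*(u - 2*sqrt(2))*(u^2 + 13*u + 42) - (u - 2)*(u - sqrt(2))*(u^2 + 13*u + 42) - (u - 2*sqrt(2))*(u - sqrt(2))*(u^2 + 13*u + 42))/((u - 2)^2*(u - 2*sqrt(2))^2*(u - sqrt(2))^2)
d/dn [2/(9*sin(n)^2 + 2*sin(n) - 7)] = -4*(9*sin(n) + 1)*cos(n)/(9*sin(n)^2 + 2*sin(n) - 7)^2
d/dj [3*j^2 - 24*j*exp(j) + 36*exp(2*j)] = -24*j*exp(j) + 6*j + 72*exp(2*j) - 24*exp(j)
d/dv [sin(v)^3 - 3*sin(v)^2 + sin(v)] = (3*sin(v)^2 - 6*sin(v) + 1)*cos(v)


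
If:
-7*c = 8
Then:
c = -8/7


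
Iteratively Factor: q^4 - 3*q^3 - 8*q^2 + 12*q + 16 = (q + 2)*(q^3 - 5*q^2 + 2*q + 8) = (q - 2)*(q + 2)*(q^2 - 3*q - 4) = (q - 4)*(q - 2)*(q + 2)*(q + 1)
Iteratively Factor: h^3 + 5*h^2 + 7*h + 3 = (h + 3)*(h^2 + 2*h + 1) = (h + 1)*(h + 3)*(h + 1)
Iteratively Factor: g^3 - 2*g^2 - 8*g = (g + 2)*(g^2 - 4*g) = (g - 4)*(g + 2)*(g)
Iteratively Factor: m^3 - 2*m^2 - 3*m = (m - 3)*(m^2 + m) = m*(m - 3)*(m + 1)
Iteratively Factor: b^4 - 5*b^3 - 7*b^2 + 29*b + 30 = (b + 2)*(b^3 - 7*b^2 + 7*b + 15) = (b + 1)*(b + 2)*(b^2 - 8*b + 15) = (b - 3)*(b + 1)*(b + 2)*(b - 5)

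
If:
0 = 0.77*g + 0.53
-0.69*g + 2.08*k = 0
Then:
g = -0.69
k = -0.23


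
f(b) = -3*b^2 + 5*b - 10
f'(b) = 5 - 6*b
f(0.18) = -9.20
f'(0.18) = 3.92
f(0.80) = -7.92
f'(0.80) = 0.20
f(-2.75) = -46.44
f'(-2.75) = 21.50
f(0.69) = -7.98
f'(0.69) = 0.86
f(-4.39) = -89.77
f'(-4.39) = 31.34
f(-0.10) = -10.53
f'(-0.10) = 5.60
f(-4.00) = -78.00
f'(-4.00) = 29.00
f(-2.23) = -36.07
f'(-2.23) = 18.38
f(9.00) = -208.00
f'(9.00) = -49.00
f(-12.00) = -502.00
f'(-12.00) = 77.00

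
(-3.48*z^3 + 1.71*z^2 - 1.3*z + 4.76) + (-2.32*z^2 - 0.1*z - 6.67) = -3.48*z^3 - 0.61*z^2 - 1.4*z - 1.91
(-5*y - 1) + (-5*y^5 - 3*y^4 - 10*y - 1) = -5*y^5 - 3*y^4 - 15*y - 2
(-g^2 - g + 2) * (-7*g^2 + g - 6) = 7*g^4 + 6*g^3 - 9*g^2 + 8*g - 12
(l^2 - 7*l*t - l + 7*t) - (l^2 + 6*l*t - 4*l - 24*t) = -13*l*t + 3*l + 31*t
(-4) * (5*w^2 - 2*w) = -20*w^2 + 8*w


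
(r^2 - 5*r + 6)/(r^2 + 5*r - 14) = (r - 3)/(r + 7)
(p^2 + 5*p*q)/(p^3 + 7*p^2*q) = (p + 5*q)/(p*(p + 7*q))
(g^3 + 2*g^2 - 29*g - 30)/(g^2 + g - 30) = g + 1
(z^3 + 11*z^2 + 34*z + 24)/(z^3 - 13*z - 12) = (z^2 + 10*z + 24)/(z^2 - z - 12)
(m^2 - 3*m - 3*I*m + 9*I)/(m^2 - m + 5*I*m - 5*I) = (m^2 - 3*m - 3*I*m + 9*I)/(m^2 - m + 5*I*m - 5*I)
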